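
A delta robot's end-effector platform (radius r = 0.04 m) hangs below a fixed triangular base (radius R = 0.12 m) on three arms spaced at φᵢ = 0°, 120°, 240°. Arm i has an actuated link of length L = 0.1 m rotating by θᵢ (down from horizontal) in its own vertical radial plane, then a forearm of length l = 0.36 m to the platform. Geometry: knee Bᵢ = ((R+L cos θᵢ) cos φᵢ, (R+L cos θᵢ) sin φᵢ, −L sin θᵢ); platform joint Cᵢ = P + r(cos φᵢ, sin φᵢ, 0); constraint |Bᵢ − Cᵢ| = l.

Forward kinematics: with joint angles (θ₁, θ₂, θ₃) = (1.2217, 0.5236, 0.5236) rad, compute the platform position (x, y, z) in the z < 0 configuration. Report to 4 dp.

arm 1 at φ=0.0°: ρ1 = 0.1142;  S1 = (0.1142, 0.0000, -0.0940)
S2 = (0.1666·cos120.0°, 0.1666·sin120.0°, -0.0500) = (-0.0833, 0.1443, -0.0500)
S3 = (0.1666·cos240.0°, 0.1666·sin240.0°, -0.0500) = (-0.0833, -0.1443, -0.0500)
subtract pairs → two planes through P
plane₁₂: -0.3950x+0.2886y+0.0879z = 0.0084
det = 0.2280;  x = -0.0212+0.2226z,  y = 0.0000+0.0000z
into |P−S₁|² = l²: 1.0496z² + 0.1276z + -0.1024 = 0;  Δ = 0.4463;  z = -0.3791 or 0.2575 → z<0 root = -0.3791
x = -0.1056, y = 0.0000

(-0.1056, 0.0000, -0.3791)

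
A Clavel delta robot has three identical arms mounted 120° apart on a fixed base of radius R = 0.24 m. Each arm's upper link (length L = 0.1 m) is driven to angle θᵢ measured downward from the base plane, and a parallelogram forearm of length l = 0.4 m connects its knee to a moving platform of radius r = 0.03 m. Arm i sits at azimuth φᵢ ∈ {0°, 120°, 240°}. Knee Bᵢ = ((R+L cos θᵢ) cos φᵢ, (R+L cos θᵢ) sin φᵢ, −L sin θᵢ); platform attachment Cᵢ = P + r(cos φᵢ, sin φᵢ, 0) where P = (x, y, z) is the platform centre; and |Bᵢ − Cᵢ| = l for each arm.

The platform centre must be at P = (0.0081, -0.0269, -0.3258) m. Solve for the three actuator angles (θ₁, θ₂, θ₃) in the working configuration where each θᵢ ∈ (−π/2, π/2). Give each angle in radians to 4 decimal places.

θ₁ = 0.5239, θ₂ = 0.7855, θ₃ = 0.4362

φ1=0.0° → target in arm frame (0.0081, -0.0269)
  A=0.2019, B=-0.3258, C=(l²−L²−A²−y'²−z²)/(2L)=0.0118
  √(A²+B²)=0.3833;  θ1 = -1.0160+1.5399 ≈ 0.5239
rotate P by −φ2: (-0.0273, 0.0064, -0.3258)
  A=0.2373, B=-0.3258, C=(l²−L²−A²−y'²−z²)/(2L)=-0.0626
  √(A²+B²)=0.4031;  θ2 = -0.9412+1.7267 ≈ 0.7855
φ3=240.0° → target in arm frame (0.0192, 0.0205)
  A cos θ + B sin θ = C:  0.1908·cos θ + -0.3258·sin θ = 0.0352
  γ=atan2(-0.3258,0.1908)=-1.0411;  ψ=arccos(0.0933)=1.4773;  θ3=γ+ψ≈0.4362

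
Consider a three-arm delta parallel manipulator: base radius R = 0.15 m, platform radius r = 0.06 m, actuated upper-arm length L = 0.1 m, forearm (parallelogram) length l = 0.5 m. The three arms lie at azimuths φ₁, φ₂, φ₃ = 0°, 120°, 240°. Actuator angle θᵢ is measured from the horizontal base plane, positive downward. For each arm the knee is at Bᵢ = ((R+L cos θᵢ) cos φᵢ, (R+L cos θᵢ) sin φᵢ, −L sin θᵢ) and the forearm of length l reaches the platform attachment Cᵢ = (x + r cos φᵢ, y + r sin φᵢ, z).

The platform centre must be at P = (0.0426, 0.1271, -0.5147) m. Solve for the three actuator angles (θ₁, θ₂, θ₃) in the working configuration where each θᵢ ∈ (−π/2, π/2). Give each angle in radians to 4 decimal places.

θ₁ = 0.5242, θ₂ = 0.3494, θ₃ = 1.1350

arm 1 (φ=0.0°): x'=0.0426, y'=0.1271
  A=0.0474, B=-0.5147, C=(l²−L²−A²−y'²−z²)/(2L)=-0.2166
  √(A²+B²)=0.5169;  θ1 = -1.4790+2.0032 ≈ 0.5242
arm 2 (φ=120.0°): x'=0.0888, y'=-0.1004
  e−x'=0.0012;  (l²−L²−(e−x')²−y'²−z²)/2L = -0.1750
  γ=atan2(-0.5147,0.0012)=-1.5684;  ψ=arccos(-0.3401)=1.9178;  θ2=γ+ψ≈0.3494
φ3=240.0° → target in arm frame (-0.1314, -0.0267)
  A=0.2214, B=-0.5147, C=(l²−L²−A²−y'²−z²)/(2L)=-0.3732
  γ=atan2(-0.5147,0.2214)=-1.1646;  ψ=arccos(-0.6660)=2.2997;  θ3=γ+ψ≈1.1350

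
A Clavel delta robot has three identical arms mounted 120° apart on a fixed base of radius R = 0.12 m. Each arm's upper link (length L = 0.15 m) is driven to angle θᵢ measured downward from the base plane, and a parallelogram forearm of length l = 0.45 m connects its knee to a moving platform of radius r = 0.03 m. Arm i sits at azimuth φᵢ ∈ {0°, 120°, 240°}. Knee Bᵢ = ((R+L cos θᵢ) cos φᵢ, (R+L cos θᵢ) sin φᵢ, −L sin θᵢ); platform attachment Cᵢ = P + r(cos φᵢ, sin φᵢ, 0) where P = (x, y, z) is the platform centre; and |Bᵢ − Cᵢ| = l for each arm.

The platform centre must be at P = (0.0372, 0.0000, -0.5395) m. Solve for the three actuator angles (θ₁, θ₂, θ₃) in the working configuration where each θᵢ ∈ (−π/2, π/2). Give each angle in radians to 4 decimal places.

arm 1 (φ=0.0°): x'=0.0372, y'=0.0000
  A cos θ + B sin θ = C:  0.0528·cos θ + -0.5395·sin θ = -0.3795
  θ1 = atan2(B,A) + arccos(C/0.5421) = 0.8731
rotate P by −φ2: (-0.0186, -0.0322, -0.5395)
  A=0.1086, B=-0.5395, C=(l²−L²−A²−y'²−z²)/(2L)=-0.4130
  γ=atan2(-0.5395,0.1086)=-1.3722;  ψ=arccos(-0.7504)=2.4195;  θ2=γ+ψ≈1.0473
arm 3 (φ=240.0°): x'=-0.0186, y'=0.0322
  A cos θ + B sin θ = C:  0.1086·cos θ + -0.5395·sin θ = -0.4130
  γ=atan2(-0.5395,0.1086)=-1.3722;  ψ=arccos(-0.7504)=2.4195;  θ3=γ+ψ≈1.0473

θ₁ = 0.8731, θ₂ = 1.0473, θ₃ = 1.0473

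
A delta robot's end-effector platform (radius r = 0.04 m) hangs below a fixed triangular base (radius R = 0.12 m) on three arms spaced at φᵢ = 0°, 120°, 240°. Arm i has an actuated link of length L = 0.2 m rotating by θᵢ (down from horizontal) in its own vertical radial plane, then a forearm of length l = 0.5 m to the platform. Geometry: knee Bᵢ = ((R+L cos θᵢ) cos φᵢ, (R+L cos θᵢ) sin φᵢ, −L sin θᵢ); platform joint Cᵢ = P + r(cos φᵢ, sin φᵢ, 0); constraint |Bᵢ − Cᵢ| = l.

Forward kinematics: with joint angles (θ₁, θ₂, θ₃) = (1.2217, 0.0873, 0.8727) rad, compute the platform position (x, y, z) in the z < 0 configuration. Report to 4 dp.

S1 = (0.1484·cos0.0°, 0.1484·sin0.0°, -0.1879) = (0.1484, 0.0000, -0.1879)
arm 2 at φ=120.0°: e+L cos θ2 = 0.2792;  S2 = (-0.1396, 0.2418, -0.0174)
φ3=240.0°: virtual centre (-0.1043, -0.1806, -0.1532), radius l
eliminate P² terms by subtracting sphere 1 from 2 and 3
linear system: -0.5761x+0.4837y = 0.0209−0.3410z; -0.5054x+-0.3612y = 0.0096−0.0694z
Cramer: x(z) = -0.0270+0.3464z;  y(z) = 0.0111-0.2924z
sphere 1 gives Az²+Bz+C=0 with A=1.2055, B=0.2478, C=-0.1838;  B²−4AC=0.9477;  roots -0.5065, 0.3010;  negative root z = -0.5065
x = -0.2025, y = 0.1593

(-0.2025, 0.1593, -0.5065)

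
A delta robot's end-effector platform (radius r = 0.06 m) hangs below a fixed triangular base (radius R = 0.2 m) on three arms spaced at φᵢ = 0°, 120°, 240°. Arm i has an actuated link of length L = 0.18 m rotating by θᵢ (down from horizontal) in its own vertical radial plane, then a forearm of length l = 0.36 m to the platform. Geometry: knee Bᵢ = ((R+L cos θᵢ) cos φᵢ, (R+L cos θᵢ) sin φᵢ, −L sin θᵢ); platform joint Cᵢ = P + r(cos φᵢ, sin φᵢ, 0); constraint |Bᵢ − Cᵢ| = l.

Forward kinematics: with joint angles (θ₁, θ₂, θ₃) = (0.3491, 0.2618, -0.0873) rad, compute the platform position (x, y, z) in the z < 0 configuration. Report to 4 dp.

O1 = (0.3091·cos0.0°, 0.3091·sin0.0°, -0.0616) = (0.3091, 0.0000, -0.0616)
φ2=120.0°: virtual centre (-0.1569, 0.2718, -0.0466), radius l
O3 = (0.3193·cos240.0°, 0.3193·sin240.0°, 0.0157) = (-0.1597, -0.2765, 0.0157)
subtract pairs → two planes through P
[-0.9322 0.5436 0.0300]·P = 0.0013;  [-0.9376 -0.5531 0.1545]·P = 0.0028
det = 1.0253;  x = -0.0022+0.0981z,  y = -0.0014+0.1131z
into |P−O₁|² = l²: 1.0224z² + 0.0617z + -0.0289 = 0;  Δ = 0.1218;  z = -0.2009 or 0.1405 → z<0 root = -0.2009
x = -0.0219, y = -0.0241

(-0.0219, -0.0241, -0.2009)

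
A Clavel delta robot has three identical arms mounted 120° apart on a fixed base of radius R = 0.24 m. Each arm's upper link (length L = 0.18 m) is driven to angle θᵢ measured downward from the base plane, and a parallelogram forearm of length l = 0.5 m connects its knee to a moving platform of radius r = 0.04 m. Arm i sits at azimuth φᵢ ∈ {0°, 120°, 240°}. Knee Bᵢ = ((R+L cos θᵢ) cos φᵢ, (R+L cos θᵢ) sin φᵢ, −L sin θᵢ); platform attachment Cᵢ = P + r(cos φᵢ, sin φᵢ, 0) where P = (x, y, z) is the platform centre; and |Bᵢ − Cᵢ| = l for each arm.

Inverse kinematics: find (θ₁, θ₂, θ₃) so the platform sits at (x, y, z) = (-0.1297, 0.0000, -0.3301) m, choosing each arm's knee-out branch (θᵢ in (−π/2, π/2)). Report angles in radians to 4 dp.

φ1=0.0° → target in arm frame (-0.1297, 0.0000)
  A=0.3297, B=-0.3301, C=(l²−L²−A²−y'²−z²)/(2L)=-0.0002
  θ1 = atan2(B,A) + arccos(C/0.4665) = 0.7852
rotate P by −φ2: (0.0648, 0.1123, -0.3301)
  A cos θ + B sin θ = C:  0.1351·cos θ + -0.3301·sin θ = 0.2160
  √(A²+B²)=0.3567;  θ2 = -1.1822+0.9204 ≈ -0.2618
arm 3 (φ=240.0°): x'=0.0649, y'=-0.1123
  e−x'=0.1351;  (l²−L²−(e−x')²−y'²−z²)/2L = 0.2160
  γ=atan2(-0.3301,0.1351)=-1.1822;  ψ=arccos(0.6055)=0.9204;  θ3=γ+ψ≈-0.2618

θ₁ = 0.7852, θ₂ = -0.2618, θ₃ = -0.2618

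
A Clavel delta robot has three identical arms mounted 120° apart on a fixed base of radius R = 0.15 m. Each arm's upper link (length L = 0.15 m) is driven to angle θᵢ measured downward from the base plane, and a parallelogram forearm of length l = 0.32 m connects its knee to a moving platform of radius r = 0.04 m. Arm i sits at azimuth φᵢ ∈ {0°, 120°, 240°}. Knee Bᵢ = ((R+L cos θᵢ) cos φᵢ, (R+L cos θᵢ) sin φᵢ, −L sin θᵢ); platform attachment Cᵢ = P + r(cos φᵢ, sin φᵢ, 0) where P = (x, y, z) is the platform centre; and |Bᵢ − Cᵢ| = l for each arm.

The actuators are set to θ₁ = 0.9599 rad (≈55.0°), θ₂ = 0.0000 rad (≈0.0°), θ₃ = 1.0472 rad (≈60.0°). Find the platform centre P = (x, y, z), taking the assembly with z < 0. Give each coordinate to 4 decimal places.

(-0.0520, 0.1140, -0.2898)

arm 1 at φ=0.0°: e+L cos θ1 = 0.1960;  S1 = (0.1960, 0.0000, -0.1229)
φ2=120.0°: virtual centre (-0.1300, 0.2252, 0.0000), radius l
arm 3 at φ=240.0°: e+L cos θ3 = 0.1850;  S3 = (-0.0925, -0.1602, -0.1299)
|S₂|²−|S₁|² = 0.0141;  |S₃|²−|S₁|² = -0.0024
plane₁₂: -0.6521x+0.4503y+0.2457z = 0.0141
det = 0.4688;  x = -0.0073+0.1544z,  y = 0.0207+-0.3221z
sphere 1 gives Az²+Bz+C=0 with A=1.1276, B=0.1696, C=-0.0455;  B²−4AC=0.2341;  roots -0.2898, 0.1394;  negative root z = -0.2898
x = -0.0520, y = 0.1140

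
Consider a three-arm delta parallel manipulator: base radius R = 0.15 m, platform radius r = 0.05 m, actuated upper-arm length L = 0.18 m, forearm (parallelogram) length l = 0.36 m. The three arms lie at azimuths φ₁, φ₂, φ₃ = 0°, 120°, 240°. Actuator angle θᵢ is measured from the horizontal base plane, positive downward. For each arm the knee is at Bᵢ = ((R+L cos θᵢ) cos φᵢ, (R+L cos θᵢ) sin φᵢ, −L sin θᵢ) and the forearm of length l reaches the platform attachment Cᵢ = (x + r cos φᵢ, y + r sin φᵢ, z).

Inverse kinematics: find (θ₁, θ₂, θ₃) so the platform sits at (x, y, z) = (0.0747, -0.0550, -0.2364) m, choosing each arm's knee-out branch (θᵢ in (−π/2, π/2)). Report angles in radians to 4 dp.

θ₁ = -0.3489, θ₂ = 0.6111, θ₃ = 0.0872

arm 1 (φ=0.0°): x'=0.0747, y'=-0.0550
  A cos θ + B sin θ = C:  0.0253·cos θ + -0.2364·sin θ = 0.1046
  θ1 = atan2(B,A) + arccos(C/0.2377) = -0.3489
arm 2 (φ=120.0°): x'=-0.0850, y'=-0.0372
  A=0.1850, B=-0.2364, C=(l²−L²−A²−y'²−z²)/(2L)=0.0159
  θ2 = atan2(B,A) + arccos(C/0.3002) = 0.6111
φ3=240.0° → target in arm frame (0.0103, 0.0922)
  e−x'=0.0897;  (l²−L²−(e−x')²−y'²−z²)/2L = 0.0688
  θ3 = atan2(B,A) + arccos(C/0.2529) = 0.0872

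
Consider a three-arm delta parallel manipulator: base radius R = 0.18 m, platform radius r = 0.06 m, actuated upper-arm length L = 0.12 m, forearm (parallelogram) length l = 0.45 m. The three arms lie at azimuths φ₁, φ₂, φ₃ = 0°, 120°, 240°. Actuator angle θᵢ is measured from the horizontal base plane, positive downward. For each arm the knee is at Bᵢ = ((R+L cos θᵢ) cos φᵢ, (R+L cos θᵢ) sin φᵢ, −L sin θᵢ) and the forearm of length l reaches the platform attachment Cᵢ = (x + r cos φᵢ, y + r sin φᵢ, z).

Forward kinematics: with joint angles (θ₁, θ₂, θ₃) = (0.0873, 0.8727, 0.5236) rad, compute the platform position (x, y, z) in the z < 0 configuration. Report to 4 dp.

(0.0941, -0.0502, -0.4333)

φ1=0.0°: virtual centre (0.2395, 0.0000, -0.0105), radius l
O2 = (0.1971·cos120.0°, 0.1971·sin120.0°, -0.0919) = (-0.0986, 0.1707, -0.0919)
O3 = (0.2239·cos240.0°, 0.2239·sin240.0°, -0.0600) = (-0.1120, -0.1939, -0.0600)
eliminate P² terms by subtracting sphere 1 from 2 and 3
linear system: -0.6762x+0.3414y = -0.0102−-0.1629z; -0.7030x+-0.3878y = -0.0037−-0.0991z
det = 0.5023;  x = 0.0104+-0.1932z,  y = -0.0092+0.0947z
sphere 1 gives Az²+Bz+C=0 with A=1.0463, B=0.1077, C=-0.1498;  B²−4AC=0.6385;  roots -0.4333, 0.3304;  negative root z = -0.4333
x = 0.0941, y = -0.0502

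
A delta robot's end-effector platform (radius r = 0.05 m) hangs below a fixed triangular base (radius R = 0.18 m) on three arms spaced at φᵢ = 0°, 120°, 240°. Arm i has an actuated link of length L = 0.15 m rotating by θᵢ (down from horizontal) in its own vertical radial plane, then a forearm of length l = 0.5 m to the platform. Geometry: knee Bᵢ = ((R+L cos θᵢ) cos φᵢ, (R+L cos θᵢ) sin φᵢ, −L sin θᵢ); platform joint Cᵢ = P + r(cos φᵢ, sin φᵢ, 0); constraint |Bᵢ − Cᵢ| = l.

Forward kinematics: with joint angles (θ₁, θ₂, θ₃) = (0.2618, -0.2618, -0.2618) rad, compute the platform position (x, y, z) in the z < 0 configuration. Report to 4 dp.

(-0.0746, 0.0000, -0.3964)

arm 1 at φ=0.0°: (R−r)+L cos θ1 = 0.2749;  O1 = (0.2749, 0.0000, -0.0388)
φ2=120.0°: virtual centre (-0.1374, 0.2381, 0.0388), radius l
O3 = (0.2749·cos240.0°, 0.2749·sin240.0°, 0.0388) = (-0.1374, -0.2381, 0.0388)
eliminate P² terms by subtracting sphere 1 from 2 and 3
linear system: -0.8247x+0.4761y = 0.0000−0.1553z; -0.8247x+-0.4761y = 0.0000−0.1553z
det = 0.7853;  x = 0.0000+0.1883z,  y = 0.0000+0.0000z
into |P−O₁|² = l²: 1.0355z² + -0.0259z + -0.1729 = 0;  Δ = 0.7169;  z = -0.3964 or 0.4214 → z<0 root = -0.3964
x = -0.0746, y = 0.0000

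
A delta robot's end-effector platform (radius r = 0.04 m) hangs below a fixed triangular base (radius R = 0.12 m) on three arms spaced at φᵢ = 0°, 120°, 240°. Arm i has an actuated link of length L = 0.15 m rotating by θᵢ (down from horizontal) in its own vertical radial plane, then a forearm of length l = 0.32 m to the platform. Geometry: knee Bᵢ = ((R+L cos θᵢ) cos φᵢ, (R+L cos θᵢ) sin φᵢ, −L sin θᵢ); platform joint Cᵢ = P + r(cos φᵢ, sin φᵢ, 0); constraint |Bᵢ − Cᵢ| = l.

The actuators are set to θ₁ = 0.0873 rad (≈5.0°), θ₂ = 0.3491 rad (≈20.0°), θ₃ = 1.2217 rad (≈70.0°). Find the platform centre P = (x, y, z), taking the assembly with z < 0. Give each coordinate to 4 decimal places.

(0.1015, 0.1208, -0.2804)

arm 1 at φ=0.0°: ρ1 = 0.2294;  S1 = (0.2294, 0.0000, -0.0131)
S2 = (0.2210·cos120.0°, 0.2210·sin120.0°, -0.0513) = (-0.1105, 0.1914, -0.0513)
S3 = (0.1313·cos240.0°, 0.1313·sin240.0°, -0.1410) = (-0.0657, -0.1137, -0.1410)
|S₂|²−|S₁|² = -0.0014;  |S₃|²−|S₁|² = -0.0157
[-0.6798 0.3827 -0.0765]·P = -0.0014;  [-0.5902 -0.2274 -0.2557]·P = -0.0157
Cramer: x(z) = 0.0166-0.3030z;  y(z) = 0.0259-0.3384z
into |P−S₁|² = l²: 1.2063z² + 0.1376z + -0.0563 = 0;  Δ = 0.2904;  z = -0.2804 or 0.1663 → z<0 root = -0.2804
x = 0.1015, y = 0.1208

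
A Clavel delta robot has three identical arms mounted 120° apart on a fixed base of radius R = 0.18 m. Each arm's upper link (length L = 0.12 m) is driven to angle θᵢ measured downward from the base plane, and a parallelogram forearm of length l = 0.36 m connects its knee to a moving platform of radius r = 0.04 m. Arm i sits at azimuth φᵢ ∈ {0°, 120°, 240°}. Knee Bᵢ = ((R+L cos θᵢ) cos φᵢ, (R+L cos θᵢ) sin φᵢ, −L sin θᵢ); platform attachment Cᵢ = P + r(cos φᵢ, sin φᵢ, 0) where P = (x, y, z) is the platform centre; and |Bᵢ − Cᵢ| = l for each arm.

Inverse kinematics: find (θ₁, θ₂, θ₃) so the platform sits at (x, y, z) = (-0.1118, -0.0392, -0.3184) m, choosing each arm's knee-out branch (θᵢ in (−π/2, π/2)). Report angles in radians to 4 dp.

θ₁ = 1.2215, θ₂ = 0.5235, θ₃ = 0.0871

arm 1 (φ=0.0°): x'=-0.1118, y'=-0.0392
  A=0.2518, B=-0.3184, C=(l²−L²−A²−y'²−z²)/(2L)=-0.2130
  √(A²+B²)=0.4059;  θ1 = -0.9017+2.1232 ≈ 1.2215
arm 2 (φ=120.0°): x'=0.0220, y'=0.1164
  e−x'=0.1180;  (l²−L²−(e−x')²−y'²−z²)/2L = -0.0569
  θ2 = atan2(B,A) + arccos(C/0.3396) = 0.5235
arm 3 (φ=240.0°): x'=0.0898, y'=-0.0772
  A=0.0502, B=-0.3184, C=(l²−L²−A²−y'²−z²)/(2L)=0.0223
  γ=atan2(-0.3184,0.0502)=-1.4146;  ψ=arccos(0.0691)=1.5017;  θ3=γ+ψ≈0.0871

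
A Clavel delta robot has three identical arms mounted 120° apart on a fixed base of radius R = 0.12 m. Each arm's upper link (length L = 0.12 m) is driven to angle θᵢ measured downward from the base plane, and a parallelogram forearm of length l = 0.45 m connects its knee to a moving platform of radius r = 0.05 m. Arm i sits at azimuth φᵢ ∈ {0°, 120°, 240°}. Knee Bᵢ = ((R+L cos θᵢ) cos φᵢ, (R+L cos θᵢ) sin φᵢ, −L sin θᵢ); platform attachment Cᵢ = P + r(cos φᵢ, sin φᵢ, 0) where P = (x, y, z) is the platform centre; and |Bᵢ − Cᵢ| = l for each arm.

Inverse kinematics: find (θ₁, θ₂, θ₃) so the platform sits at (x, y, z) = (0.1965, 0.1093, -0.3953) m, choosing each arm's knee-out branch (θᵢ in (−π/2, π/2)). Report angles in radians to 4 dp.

θ₁ = -0.3488, θ₂ = 0.4367, θ₃ = 1.0473

φ1=0.0° → target in arm frame (0.1965, 0.1093)
  A=-0.1265, B=-0.3953, C=(l²−L²−A²−y'²−z²)/(2L)=0.0162
  √(A²+B²)=0.4150;  θ1 = -1.8805+1.5317 ≈ -0.3488
φ2=120.0° → target in arm frame (-0.0036, -0.2248)
  A cos θ + B sin θ = C:  0.0736·cos θ + -0.3953·sin θ = -0.1005
  θ2 = atan2(B,A) + arccos(C/0.4021) = 0.4367
φ3=240.0° → target in arm frame (-0.1929, 0.1155)
  A cos θ + B sin θ = C:  0.2629·cos θ + -0.3953·sin θ = -0.2109
  γ=atan2(-0.3953,0.2629)=-0.9839;  ψ=arccos(-0.4443)=2.0312;  θ3=γ+ψ≈1.0473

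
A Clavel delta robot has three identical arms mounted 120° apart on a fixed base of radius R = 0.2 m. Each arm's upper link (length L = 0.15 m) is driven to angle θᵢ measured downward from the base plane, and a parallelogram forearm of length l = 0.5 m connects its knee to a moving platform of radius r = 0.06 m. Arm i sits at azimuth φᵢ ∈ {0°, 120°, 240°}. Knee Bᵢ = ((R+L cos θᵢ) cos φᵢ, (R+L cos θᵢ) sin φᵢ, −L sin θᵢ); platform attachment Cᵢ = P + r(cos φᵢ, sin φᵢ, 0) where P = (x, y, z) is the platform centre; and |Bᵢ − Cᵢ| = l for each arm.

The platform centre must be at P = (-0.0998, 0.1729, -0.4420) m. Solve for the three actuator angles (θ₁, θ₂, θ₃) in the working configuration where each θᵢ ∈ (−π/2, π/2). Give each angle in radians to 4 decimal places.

θ₁ = 0.8721, θ₂ = -0.3494, θ₃ = 0.8723

arm 1 (φ=0.0°): x'=-0.0998, y'=0.1729
  A cos θ + B sin θ = C:  0.2398·cos θ + -0.4420·sin θ = -0.1842
  γ=atan2(-0.4420,0.2398)=-1.0737;  ψ=arccos(-0.3663)=1.9458;  θ1=γ+ψ≈0.8721
rotate P by −φ2: (0.1996, 0.0000, -0.4420)
  A cos θ + B sin θ = C:  -0.0596·cos θ + -0.4420·sin θ = 0.0953
  γ=atan2(-0.4420,-0.0596)=-1.7049;  ψ=arccos(0.2136)=1.3555;  θ2=γ+ψ≈-0.3494
φ3=240.0° → target in arm frame (-0.0998, -0.1729)
  e−x'=0.2398;  (l²−L²−(e−x')²−y'²−z²)/2L = -0.1842
  θ3 = atan2(B,A) + arccos(C/0.5029) = 0.8723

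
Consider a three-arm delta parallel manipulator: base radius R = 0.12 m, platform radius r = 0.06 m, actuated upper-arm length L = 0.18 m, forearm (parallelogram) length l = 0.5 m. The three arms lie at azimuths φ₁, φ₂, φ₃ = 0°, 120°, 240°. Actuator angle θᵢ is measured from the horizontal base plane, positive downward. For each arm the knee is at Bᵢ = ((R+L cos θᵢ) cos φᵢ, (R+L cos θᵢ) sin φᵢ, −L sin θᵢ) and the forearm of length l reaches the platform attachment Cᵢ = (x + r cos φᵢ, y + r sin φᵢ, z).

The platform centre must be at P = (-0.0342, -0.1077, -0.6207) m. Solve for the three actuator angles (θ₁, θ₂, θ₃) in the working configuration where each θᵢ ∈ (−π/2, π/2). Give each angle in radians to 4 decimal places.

θ₁ = 1.1341, θ₂ = 1.2215, θ₃ = 0.7852

φ1=0.0° → target in arm frame (-0.0342, -0.1077)
  A=0.0942, B=-0.6207, C=(l²−L²−A²−y'²−z²)/(2L)=-0.5226
  γ=atan2(-0.6207,0.0942)=-1.4202;  ψ=arccos(-0.8324)=2.5543;  θ1=γ+ψ≈1.1341
φ2=120.0° → target in arm frame (-0.0762, 0.0835)
  A=0.1362, B=-0.6207, C=(l²−L²−A²−y'²−z²)/(2L)=-0.5366
  √(A²+B²)=0.6355;  θ2 = -1.3548+2.5763 ≈ 1.2215
rotate P by −φ3: (0.1104, 0.0242, -0.6207)
  e−x'=-0.0504;  (l²−L²−(e−x')²−y'²−z²)/2L = -0.4744
  √(A²+B²)=0.6227;  θ3 = -1.6518+2.4369 ≈ 0.7852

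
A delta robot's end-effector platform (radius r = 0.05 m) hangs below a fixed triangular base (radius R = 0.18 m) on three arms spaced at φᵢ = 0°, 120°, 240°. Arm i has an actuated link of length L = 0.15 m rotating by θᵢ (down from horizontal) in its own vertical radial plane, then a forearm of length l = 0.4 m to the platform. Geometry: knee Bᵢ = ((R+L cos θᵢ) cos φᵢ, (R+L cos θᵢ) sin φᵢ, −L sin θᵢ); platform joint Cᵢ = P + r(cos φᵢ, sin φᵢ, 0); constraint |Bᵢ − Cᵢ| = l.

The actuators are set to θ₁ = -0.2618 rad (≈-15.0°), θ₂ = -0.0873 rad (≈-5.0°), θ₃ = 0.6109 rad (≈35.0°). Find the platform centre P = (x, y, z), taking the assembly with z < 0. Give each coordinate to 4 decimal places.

(0.0583, 0.0715, -0.2898)

arm 1 at φ=0.0°: (R−r)+L cos θ1 = 0.2749;  S1 = (0.2749, 0.0000, 0.0388)
S2 = (0.2794·cos120.0°, 0.2794·sin120.0°, 0.0131) = (-0.1397, 0.2420, 0.0131)
arm 3 at φ=240.0°: (R−r)+L cos θ3 = 0.2529;  S3 = (-0.1264, -0.2190, -0.0860)
subtract pairs → two planes through P
linear system: -0.8292x+0.4840y = 0.0012−-0.0515z; -0.8026x+-0.4380y = -0.0057−-0.2497z
det = 0.7516;  x = 0.0030+-0.1908z,  y = 0.0076+-0.2205z
sphere 1 gives Az²+Bz+C=0 with A=1.0850, B=0.0228, C=-0.0845;  B²−4AC=0.3673;  roots -0.2898, 0.2688;  negative root z = -0.2898
x = 0.0583, y = 0.0715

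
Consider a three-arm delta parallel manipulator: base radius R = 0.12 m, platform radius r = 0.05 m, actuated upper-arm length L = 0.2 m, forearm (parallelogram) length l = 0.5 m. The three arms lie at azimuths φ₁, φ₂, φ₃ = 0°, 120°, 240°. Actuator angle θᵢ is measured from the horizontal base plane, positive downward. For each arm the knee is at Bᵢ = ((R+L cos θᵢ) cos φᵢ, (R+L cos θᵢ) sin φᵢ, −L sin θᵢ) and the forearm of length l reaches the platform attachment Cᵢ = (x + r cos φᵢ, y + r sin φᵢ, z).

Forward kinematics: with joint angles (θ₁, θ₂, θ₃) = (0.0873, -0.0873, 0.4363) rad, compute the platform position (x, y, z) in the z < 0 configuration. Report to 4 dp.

(0.0213, 0.1026, -0.4393)

O1 = (0.2692·cos0.0°, 0.2692·sin0.0°, -0.0174) = (0.2692, 0.0000, -0.0174)
φ2=120.0°: virtual centre (-0.1346, 0.2332, 0.0174), radius l
O3 = (0.2513·cos240.0°, 0.2513·sin240.0°, -0.0845) = (-0.1256, -0.2176, -0.0845)
subtract pairs → two planes through P
linear system: -0.8077x+0.4663y = 0.0000−0.0698z; -0.7897x+-0.4352y = -0.0025−-0.1342z
det = 0.7198;  x = 0.0016+-0.0447z,  y = 0.0028+-0.2271z
quadratic in z: (1.0536)z²+(0.0575)z+(-0.1781)=0, √Δ=0.8682 → z ∈ {-0.4393, 0.3847}; z = -0.4393 (taking z<0)
x = 0.0213, y = 0.1026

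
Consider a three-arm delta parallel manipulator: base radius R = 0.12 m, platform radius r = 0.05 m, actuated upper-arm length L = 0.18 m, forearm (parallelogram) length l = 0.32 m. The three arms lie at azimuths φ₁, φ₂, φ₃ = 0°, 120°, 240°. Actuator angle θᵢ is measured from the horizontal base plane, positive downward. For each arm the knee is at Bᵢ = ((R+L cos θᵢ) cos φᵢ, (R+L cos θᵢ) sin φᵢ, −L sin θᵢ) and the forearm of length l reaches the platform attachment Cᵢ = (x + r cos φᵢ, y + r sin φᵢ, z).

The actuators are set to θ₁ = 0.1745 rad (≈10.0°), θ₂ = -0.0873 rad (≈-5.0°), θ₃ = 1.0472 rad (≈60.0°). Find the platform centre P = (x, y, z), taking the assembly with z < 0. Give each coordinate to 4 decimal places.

(0.0509, 0.1407, -0.2411)

S1 = (0.2473·cos0.0°, 0.2473·sin0.0°, -0.0313) = (0.2473, 0.0000, -0.0313)
φ2=120.0°: virtual centre (-0.1247, 0.2159, 0.0157), radius l
S3 = (0.1600·cos240.0°, 0.1600·sin240.0°, -0.1559) = (-0.0800, -0.1386, -0.1559)
eliminate P² terms by subtracting sphere 1 from 2 and 3
[-0.7438 0.4318 0.0939]·P = 0.0003;  [-0.6545 -0.2771 -0.2493]·P = -0.0122
det = 0.4888;  x = 0.0106+-0.1670z,  y = 0.0190+-0.5051z
sphere 1 gives Az²+Bz+C=0 with A=1.2830, B=0.1224, C=-0.0451;  B²−4AC=0.2463;  roots -0.2411, 0.1457;  negative root z = -0.2411
x = 0.0509, y = 0.1407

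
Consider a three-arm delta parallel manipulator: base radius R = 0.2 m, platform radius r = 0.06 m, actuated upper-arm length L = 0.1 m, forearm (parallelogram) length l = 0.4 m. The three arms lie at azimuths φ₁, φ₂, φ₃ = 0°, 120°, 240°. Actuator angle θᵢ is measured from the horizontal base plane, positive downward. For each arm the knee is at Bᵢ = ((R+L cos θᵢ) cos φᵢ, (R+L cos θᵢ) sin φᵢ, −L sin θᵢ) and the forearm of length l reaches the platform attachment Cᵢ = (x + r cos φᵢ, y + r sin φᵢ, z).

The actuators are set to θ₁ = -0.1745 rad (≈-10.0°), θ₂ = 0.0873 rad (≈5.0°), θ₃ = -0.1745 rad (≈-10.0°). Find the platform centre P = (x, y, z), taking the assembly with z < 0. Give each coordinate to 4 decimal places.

(0.0111, -0.0192, -0.3112)

φ1=0.0°: virtual centre (0.2385, 0.0000, 0.0174), radius l
S2 = (0.2396·cos120.0°, 0.2396·sin120.0°, -0.0087) = (-0.1198, 0.2075, -0.0087)
φ3=240.0°: virtual centre (-0.1192, -0.2065, 0.0174), radius l
eliminate P² terms by subtracting sphere 1 from 2 and 3
[-0.7166 0.4150 -0.0522]·P = 0.0003;  [-0.7154 -0.4131 0.0000]·P = 0.0000
Cramer: x(z) = -0.0002-0.0363z;  y(z) = 0.0004+0.0629z
quadratic in z: (1.0053)z²+(-0.0173)z+(-0.1027)=0, √Δ=0.6429 → z ∈ {-0.3112, 0.3284}; z = -0.3112 (taking z<0)
x = 0.0111, y = -0.0192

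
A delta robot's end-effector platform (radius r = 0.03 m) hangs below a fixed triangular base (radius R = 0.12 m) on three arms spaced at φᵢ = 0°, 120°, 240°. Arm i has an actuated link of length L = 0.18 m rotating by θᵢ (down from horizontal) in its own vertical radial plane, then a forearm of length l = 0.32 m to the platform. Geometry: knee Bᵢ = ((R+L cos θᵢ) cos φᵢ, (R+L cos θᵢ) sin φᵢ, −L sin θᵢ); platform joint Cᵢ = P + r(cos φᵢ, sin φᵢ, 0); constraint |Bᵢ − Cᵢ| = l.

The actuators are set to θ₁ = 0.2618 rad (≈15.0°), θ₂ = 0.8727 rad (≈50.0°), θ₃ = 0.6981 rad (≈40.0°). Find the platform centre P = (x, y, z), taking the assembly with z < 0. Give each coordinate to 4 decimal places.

arm 1 at φ=0.0°: e+L cos θ1 = 0.2639;  centre 1 = (0.2639, 0.0000, -0.0466)
arm 2 at φ=120.0°: e+L cos θ2 = 0.2057;  centre 2 = (-0.1028, 0.1781, -0.1379)
φ3=240.0°: virtual centre (-0.1139, -0.1974, -0.1157), radius l
|centre ₂|²−|centre ₁|² = -0.0105;  |centre ₃|²−|centre ₁|² = -0.0065
[-0.7334 0.3563 -0.1826]·P = -0.0105;  [-0.7556 -0.3947 -0.1382]·P = -0.0065
Cramer: x(z) = 0.0115-0.2171z;  y(z) = -0.0057+0.0655z
quadratic in z: (1.0514)z²+(0.2020)z+(-0.0365)=0, √Δ=0.4409 → z ∈ {-0.3057, 0.1136}; z = -0.3057 (taking z<0)
x = 0.0779, y = -0.0257

(0.0779, -0.0257, -0.3057)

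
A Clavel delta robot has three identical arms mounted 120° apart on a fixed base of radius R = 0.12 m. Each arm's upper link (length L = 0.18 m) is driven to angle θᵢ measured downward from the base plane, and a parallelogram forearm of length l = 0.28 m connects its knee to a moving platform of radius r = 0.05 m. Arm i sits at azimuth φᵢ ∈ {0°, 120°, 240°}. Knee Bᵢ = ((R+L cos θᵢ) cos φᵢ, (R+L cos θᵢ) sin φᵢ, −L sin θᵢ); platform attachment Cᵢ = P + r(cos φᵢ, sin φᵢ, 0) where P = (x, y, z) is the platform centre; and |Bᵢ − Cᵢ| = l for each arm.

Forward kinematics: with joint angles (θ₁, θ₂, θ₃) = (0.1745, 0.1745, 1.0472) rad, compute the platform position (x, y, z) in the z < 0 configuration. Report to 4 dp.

φ1=0.0°: virtual centre (0.2473, 0.0000, -0.0313), radius l
φ2=120.0°: virtual centre (-0.1236, 0.2141, -0.0313), radius l
centre 3 = (0.1600·cos240.0°, 0.1600·sin240.0°, -0.1559) = (-0.0800, -0.1386, -0.1559)
eliminate P² terms by subtracting sphere 1 from 2 and 3
plane₁₂: -0.7418x+0.4283y+0.0000z = 0.0000
Cramer: x(z) = 0.0108-0.2197z;  y(z) = 0.0187-0.3805z
quadratic in z: (1.1931)z²+(0.1522)z+(-0.0211)=0, √Δ=0.3523 → z ∈ {-0.2114, 0.0838}; z = -0.2114 (taking z<0)
x = 0.0572, y = 0.0991

(0.0572, 0.0991, -0.2114)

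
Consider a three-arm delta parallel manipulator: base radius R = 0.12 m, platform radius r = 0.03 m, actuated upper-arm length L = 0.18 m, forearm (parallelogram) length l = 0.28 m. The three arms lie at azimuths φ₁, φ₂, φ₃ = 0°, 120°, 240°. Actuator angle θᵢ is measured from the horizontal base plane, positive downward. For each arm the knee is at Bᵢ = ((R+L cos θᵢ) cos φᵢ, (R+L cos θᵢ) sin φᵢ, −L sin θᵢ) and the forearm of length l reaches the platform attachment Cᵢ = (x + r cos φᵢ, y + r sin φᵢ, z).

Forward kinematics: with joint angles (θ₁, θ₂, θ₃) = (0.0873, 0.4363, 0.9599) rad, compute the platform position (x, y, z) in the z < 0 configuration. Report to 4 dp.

φ1=0.0°: virtual centre (0.2693, 0.0000, -0.0157), radius l
O2 = (0.2531·cos120.0°, 0.2531·sin120.0°, -0.0761) = (-0.1266, 0.2192, -0.0761)
φ3=240.0°: virtual centre (-0.0966, -0.1674, -0.1474), radius l
subtract pairs → two planes through P
[-0.7918 0.4384 -0.1207]·P = -0.0029;  [-0.7319 -0.3347 -0.2635]·P = -0.0137
Cramer: x(z) = 0.0119-0.2662z;  y(z) = 0.0149-0.2053z
sphere 1 gives Az²+Bz+C=0 with A=1.1130, B=0.1623, C=-0.0117;  B²−4AC=0.0783;  roots -0.1986, 0.0528;  negative root z = -0.1986
x = 0.0648, y = 0.0556

(0.0648, 0.0556, -0.1986)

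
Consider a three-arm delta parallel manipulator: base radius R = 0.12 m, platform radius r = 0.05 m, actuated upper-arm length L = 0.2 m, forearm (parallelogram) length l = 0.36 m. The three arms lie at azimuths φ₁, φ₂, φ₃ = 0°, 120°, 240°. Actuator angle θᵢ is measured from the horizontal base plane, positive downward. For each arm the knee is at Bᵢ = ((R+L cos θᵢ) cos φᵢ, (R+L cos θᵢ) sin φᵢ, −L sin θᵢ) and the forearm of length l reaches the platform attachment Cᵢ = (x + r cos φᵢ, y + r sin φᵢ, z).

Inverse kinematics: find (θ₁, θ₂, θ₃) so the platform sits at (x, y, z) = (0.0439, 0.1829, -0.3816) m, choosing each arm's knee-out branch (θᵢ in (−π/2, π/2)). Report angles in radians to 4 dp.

θ₁ = 0.6984, θ₂ = 0.3492, θ₃ = 1.3092

φ1=0.0° → target in arm frame (0.0439, 0.1829)
  A=0.0261, B=-0.3816, C=(l²−L²−A²−y'²−z²)/(2L)=-0.2254
  √(A²+B²)=0.3825;  θ1 = -1.5025+2.2009 ≈ 0.6984
φ2=120.0° → target in arm frame (0.1364, -0.1295)
  e−x'=-0.0664;  (l²−L²−(e−x')²−y'²−z²)/2L = -0.1930
  θ2 = atan2(B,A) + arccos(C/0.3873) = 0.3492
φ3=240.0° → target in arm frame (-0.1803, -0.0534)
  A=0.2503, B=-0.3816, C=(l²−L²−A²−y'²−z²)/(2L)=-0.3039
  θ3 = atan2(B,A) + arccos(C/0.4564) = 1.3092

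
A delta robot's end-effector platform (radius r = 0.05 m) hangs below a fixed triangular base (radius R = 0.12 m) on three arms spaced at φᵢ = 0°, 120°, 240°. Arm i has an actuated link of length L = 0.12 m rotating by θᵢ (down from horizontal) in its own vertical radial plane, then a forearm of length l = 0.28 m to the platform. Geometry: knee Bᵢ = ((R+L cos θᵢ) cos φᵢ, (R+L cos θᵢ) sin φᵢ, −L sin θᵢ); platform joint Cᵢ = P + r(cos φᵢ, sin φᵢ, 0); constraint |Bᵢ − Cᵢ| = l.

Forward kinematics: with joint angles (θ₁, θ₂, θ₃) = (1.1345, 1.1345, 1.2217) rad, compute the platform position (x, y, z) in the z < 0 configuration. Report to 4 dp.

(0.0062, 0.0108, -0.3641)

φ1=0.0°: virtual centre (0.1207, 0.0000, -0.1088), radius l
S2 = (0.1207·cos120.0°, 0.1207·sin120.0°, -0.1088) = (-0.0604, 0.1045, -0.1088)
arm 3 at φ=240.0°: e+L cos θ3 = 0.1110;  S3 = (-0.0555, -0.0962, -0.1128)
subtract pairs → two planes through P
plane₁₂: -0.3621x+0.2091y+0.0000z = 0.0000
Cramer: x(z) = 0.0020-0.0117z;  y(z) = 0.0034-0.0202z
sphere 1 gives Az²+Bz+C=0 with A=1.0005, B=0.2202, C=-0.0525;  B²−4AC=0.2584;  roots -0.3641, 0.1440;  negative root z = -0.3641
x = 0.0062, y = 0.0108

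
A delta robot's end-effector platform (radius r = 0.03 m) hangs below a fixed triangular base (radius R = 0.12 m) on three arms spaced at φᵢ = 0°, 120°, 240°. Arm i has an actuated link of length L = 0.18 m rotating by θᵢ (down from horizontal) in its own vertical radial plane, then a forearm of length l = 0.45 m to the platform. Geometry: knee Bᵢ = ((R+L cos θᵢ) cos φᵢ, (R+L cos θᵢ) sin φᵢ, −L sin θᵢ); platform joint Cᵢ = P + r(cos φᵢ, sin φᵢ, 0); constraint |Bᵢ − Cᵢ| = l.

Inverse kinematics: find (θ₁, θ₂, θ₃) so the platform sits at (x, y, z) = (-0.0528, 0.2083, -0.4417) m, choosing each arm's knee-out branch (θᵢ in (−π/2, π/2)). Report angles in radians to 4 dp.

θ₁ = 0.8728, θ₂ = 0.0000, θ₃ = 1.1345

φ1=0.0° → target in arm frame (-0.0528, 0.2083)
  e−x'=0.1428;  (l²−L²−(e−x')²−y'²−z²)/2L = -0.2466
  √(A²+B²)=0.4642;  θ1 = -1.2581+2.1309 ≈ 0.8728
arm 2 (φ=120.0°): x'=0.2068, y'=-0.0584
  e−x'=-0.1168;  (l²−L²−(e−x')²−y'²−z²)/2L = -0.1168
  θ2 = atan2(B,A) + arccos(C/0.4569) = 0.0000
arm 3 (φ=240.0°): x'=-0.1540, y'=-0.1499
  A=0.2440, B=-0.4417, C=(l²−L²−A²−y'²−z²)/(2L)=-0.2972
  γ=atan2(-0.4417,0.2440)=-1.0661;  ψ=arccos(-0.5890)=2.2006;  θ3=γ+ψ≈1.1345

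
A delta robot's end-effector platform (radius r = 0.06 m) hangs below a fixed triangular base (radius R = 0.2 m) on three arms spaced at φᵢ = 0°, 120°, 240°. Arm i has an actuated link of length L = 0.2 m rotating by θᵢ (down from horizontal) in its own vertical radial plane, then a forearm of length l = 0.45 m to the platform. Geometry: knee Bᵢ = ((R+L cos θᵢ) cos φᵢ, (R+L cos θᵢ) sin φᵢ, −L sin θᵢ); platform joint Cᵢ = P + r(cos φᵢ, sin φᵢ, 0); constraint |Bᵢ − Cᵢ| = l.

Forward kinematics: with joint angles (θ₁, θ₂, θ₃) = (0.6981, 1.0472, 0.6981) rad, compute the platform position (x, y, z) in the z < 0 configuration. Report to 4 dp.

(0.0381, -0.0660, -0.4933)

arm 1 at φ=0.0°: (R−r)+L cos θ1 = 0.2932;  O1 = (0.2932, 0.0000, -0.1286)
φ2=120.0°: virtual centre (-0.1200, 0.2078, -0.1732), radius l
arm 3 at φ=240.0°: (R−r)+L cos θ3 = 0.2932;  O3 = (-0.1466, -0.2539, -0.1286)
eliminate P² terms by subtracting sphere 1 from 2 and 3
plane₁₂: -0.8264x+0.4157y+-0.0893z = -0.0149
det = 0.7854;  x = 0.0096+-0.0577z,  y = -0.0167+0.1000z
into |P−O₁|² = l²: 1.0133z² + 0.2865z + -0.1053 = 0;  Δ = 0.5088;  z = -0.4933 or 0.2106 → z<0 root = -0.4933
x = 0.0381, y = -0.0660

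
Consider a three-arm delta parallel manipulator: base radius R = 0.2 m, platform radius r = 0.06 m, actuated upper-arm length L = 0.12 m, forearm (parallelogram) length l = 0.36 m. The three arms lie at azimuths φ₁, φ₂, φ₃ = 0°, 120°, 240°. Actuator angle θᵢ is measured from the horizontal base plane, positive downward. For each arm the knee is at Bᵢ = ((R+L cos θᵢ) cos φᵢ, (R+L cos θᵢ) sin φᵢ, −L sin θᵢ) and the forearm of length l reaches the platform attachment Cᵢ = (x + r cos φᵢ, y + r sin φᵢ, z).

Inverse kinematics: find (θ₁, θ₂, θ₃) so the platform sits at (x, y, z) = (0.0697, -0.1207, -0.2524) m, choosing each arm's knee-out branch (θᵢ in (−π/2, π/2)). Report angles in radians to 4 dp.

arm 1 (φ=0.0°): x'=0.0697, y'=-0.1207
  e−x'=0.0703;  (l²−L²−(e−x')²−y'²−z²)/2L = 0.1333
  γ=atan2(-0.2524,0.0703)=-1.2992;  ψ=arccos(0.5086)=1.0372;  θ1=γ+ψ≈-0.2620
rotate P by −φ2: (-0.1394, 0.0000, -0.2524)
  e−x'=0.2794;  (l²−L²−(e−x')²−y'²−z²)/2L = -0.1107
  γ=atan2(-0.2524,0.2794)=-0.7347;  ψ=arccos(-0.2939)=1.8691;  θ2=γ+ψ≈1.1344
arm 3 (φ=240.0°): x'=0.0697, y'=0.1207
  A cos θ + B sin θ = C:  0.0703·cos θ + -0.2524·sin θ = 0.1332
  θ3 = atan2(B,A) + arccos(C/0.2620) = -0.2618

θ₁ = -0.2620, θ₂ = 1.1344, θ₃ = -0.2618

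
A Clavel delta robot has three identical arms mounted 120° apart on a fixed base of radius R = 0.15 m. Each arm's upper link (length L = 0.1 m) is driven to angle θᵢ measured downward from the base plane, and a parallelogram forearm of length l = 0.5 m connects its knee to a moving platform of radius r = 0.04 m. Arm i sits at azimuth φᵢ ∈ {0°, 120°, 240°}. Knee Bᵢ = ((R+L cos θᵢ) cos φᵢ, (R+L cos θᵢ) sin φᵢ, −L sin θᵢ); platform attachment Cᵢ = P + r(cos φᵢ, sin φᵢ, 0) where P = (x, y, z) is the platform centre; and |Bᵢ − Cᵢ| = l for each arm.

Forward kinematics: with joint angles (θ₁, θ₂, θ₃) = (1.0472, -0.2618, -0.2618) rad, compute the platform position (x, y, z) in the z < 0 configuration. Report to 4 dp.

arm 1 at φ=0.0°: (R−r)+L cos θ1 = 0.1600;  S1 = (0.1600, 0.0000, -0.0866)
arm 2 at φ=120.0°: (R−r)+L cos θ2 = 0.2066;  S2 = (-0.1033, 0.1789, 0.0259)
arm 3 at φ=240.0°: (R−r)+L cos θ3 = 0.2066;  S3 = (-0.1033, -0.1789, 0.0259)
eliminate P² terms by subtracting sphere 1 from 2 and 3
linear system: -0.5266x+0.3578y = 0.0103−0.2250z; -0.5266x+-0.3578y = 0.0103−0.2250z
Cramer: x(z) = -0.0195+0.4272z;  y(z) = 0.0000-0.0000z
sphere 1 gives Az²+Bz+C=0 with A=1.1825, B=0.0199, C=-0.2103;  B²−4AC=0.9951;  roots -0.4302, 0.4134;  negative root z = -0.4302
x = -0.2032, y = 0.0000

(-0.2032, 0.0000, -0.4302)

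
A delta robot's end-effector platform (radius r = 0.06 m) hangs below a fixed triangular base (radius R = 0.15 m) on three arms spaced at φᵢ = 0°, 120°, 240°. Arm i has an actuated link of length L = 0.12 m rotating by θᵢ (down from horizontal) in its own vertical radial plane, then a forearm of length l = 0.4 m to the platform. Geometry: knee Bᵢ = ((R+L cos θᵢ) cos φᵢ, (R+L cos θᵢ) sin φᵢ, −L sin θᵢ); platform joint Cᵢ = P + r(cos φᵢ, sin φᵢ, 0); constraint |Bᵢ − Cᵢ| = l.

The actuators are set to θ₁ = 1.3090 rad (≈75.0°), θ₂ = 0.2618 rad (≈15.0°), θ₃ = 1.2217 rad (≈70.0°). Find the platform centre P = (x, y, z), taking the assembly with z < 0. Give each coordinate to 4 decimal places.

S1 = (0.1211·cos0.0°, 0.1211·sin0.0°, -0.1159) = (0.1211, 0.0000, -0.1159)
φ2=120.0°: virtual centre (-0.1030, 0.1783, -0.0311), radius l
φ3=240.0°: virtual centre (-0.0655, -0.1135, -0.1128), radius l
subtract pairs → two planes through P
plane₁₂: -0.4480x+0.3566y+0.1697z = 0.0153
det = 0.2348;  x = -0.0175+0.1736z,  y = 0.0208+-0.2577z
sphere 1 gives Az²+Bz+C=0 with A=1.0966, B=0.1730, C=-0.1269;  B²−4AC=0.5867;  roots -0.4281, 0.2704;  negative root z = -0.4281
x = -0.0918, y = 0.1312

(-0.0918, 0.1312, -0.4281)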